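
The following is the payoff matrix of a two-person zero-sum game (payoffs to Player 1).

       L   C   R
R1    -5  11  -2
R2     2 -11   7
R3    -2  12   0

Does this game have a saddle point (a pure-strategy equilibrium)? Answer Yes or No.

No

Row minima: R1 → -5, R2 → -11, R3 → -2; maximin = -2.
Column maxima: L → 2, C → 12, R → 7; minimax = 2.
-2 ≠ 2, so no pure-strategy equilibrium exists.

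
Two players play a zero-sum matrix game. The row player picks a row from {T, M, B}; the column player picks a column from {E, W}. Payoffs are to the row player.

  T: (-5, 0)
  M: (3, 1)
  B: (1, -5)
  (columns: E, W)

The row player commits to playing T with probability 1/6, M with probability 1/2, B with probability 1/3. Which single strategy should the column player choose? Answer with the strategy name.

If the column player plays E, the row player's expected payoff is (1/6)·(-5) + (1/2)·3 + (1/3)·1 = 1.
If the column player plays W, the row player's expected payoff is (1/6)·0 + (1/2)·1 + (1/3)·(-5) = -7/6.
The column player minimizes the row player's payoff; the smallest is -7/6, so the best response is W.

W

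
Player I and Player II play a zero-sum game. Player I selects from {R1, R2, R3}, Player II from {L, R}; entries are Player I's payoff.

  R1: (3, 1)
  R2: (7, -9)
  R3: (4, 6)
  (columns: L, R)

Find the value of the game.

13/3

Row minima: R1 → 1, R2 → -9, R3 → 4; maximin = 4.
Column maxima: L → 7, R → 6; minimax = 6.
4 ≠ 6, so there is no saddle point; optimal play is mixed.
R1 is strictly dominated by R3, so Player I never plays it.
On the remaining 2×2 (R2, R3 vs L, R):
Let Player I play R2 with probability p. Expected payoff against L: 7p + 4(1−p) = 3p + 4; against R: (-9)p + 6(1−p) = −15p + 6.
Setting these equal: 3p + 4 = −15p + 6 ⇒ 18p = 2 ⇒ p = 1/9, and the value is (3)·(1/9) + 4 = 13/3.
For Player II: with q = P(L), equating R2's and R3's payoffs gives 16q − 9 = −2q + 6 ⇒ q = 5/6.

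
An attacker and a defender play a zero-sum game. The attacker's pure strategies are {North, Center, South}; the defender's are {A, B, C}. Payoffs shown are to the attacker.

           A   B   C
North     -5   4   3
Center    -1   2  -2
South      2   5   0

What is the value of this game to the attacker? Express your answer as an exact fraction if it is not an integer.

Row minima: North → -5, Center → -2, South → 0; maximin = 0.
Column maxima: A → 2, B → 5, C → 3; minimax = 2.
0 ≠ 2, so there is no saddle point; optimal play is mixed.
Center is strictly dominated by South, so the attacker never plays it.
B is strictly dominated by A (it gives the attacker strictly more in every row), so the defender never plays it.
On the remaining 2×2 (North, South vs A, C):
Let the attacker play North with probability p. Expected payoff against A: (-5)p + 2(1−p) = −7p + 2; against C: 3p + 0(1−p) = 3p.
Setting these equal: −7p + 2 = 3p ⇒ −10p = -2 ⇒ p = 1/5, and the value is (-7)·(1/5) + 2 = 3/5.
For the defender: with q = P(A), equating North's and South's payoffs gives −8q + 3 = 2q ⇒ q = 3/10.

3/5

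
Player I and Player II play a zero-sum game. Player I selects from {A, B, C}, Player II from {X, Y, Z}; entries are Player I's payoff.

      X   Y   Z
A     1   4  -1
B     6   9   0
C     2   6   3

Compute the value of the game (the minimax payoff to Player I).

18/7

Row minima: A → -1, B → 0, C → 2; maximin = 2.
Column maxima: X → 6, Y → 9, Z → 3; minimax = 3.
2 ≠ 3, so there is no saddle point; optimal play is mixed.
A is strictly dominated by B, so Player I never plays it.
Y is strictly dominated by X (it gives Player I strictly more in every row), so Player II never plays it.
On the remaining 2×2 (B, C vs X, Z):
Let Player I play B with probability p. Expected payoff against X: 6p + 2(1−p) = 4p + 2; against Z: 0p + 3(1−p) = −3p + 3.
Setting these equal: 4p + 2 = −3p + 3 ⇒ 7p = 1 ⇒ p = 1/7, and the value is (4)·(1/7) + 2 = 18/7.
For Player II: with q = P(X), equating B's and C's payoffs gives 6q = −q + 3 ⇒ q = 3/7.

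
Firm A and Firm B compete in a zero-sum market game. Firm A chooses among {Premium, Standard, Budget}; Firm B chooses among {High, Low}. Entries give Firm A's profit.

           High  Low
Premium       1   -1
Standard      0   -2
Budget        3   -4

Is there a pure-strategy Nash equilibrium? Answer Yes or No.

Yes

Row minima: Premium → -1, Standard → -2, Budget → -4; maximin = -1.
Column maxima: High → 3, Low → -1; minimax = -1.
maximin = minimax = -1, so a saddle point exists.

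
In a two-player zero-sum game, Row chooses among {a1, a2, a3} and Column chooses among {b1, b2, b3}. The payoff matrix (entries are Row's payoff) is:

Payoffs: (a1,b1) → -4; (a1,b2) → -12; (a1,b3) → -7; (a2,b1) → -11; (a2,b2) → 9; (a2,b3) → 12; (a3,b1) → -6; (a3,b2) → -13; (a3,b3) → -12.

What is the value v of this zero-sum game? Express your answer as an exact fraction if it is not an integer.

-6

Row minima: a1 → -12, a2 → -11, a3 → -13; maximin = -11.
Column maxima: b1 → -4, b2 → 9, b3 → 12; minimax = -4.
-11 ≠ -4, so there is no saddle point; optimal play is mixed.
a3 is strictly dominated by a1, so Row never plays it.
b3 is strictly dominated by b2 (it gives Row strictly more in every row), so Column never plays it.
On the remaining 2×2 (a1, a2 vs b1, b2):
Let Row play a1 with probability p. Expected payoff against b1: (-4)p + (-11)(1−p) = 7p − 11; against b2: (-12)p + 9(1−p) = −21p + 9.
Setting these equal: 7p − 11 = −21p + 9 ⇒ 28p = 20 ⇒ p = 5/7, and the value is (7)·(5/7) − 11 = -6.
For Column: with q = P(b1), equating a1's and a2's payoffs gives 8q − 12 = −20q + 9 ⇒ q = 3/4.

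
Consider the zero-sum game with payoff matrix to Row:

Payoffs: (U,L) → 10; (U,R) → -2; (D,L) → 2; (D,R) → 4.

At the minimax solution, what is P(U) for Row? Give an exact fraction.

Row minima: U → -2, D → 2; maximin = 2.
Column maxima: L → 10, R → 4; minimax = 4.
2 ≠ 4, so there is no saddle point; optimal play is mixed.
Let Row play U with probability p. Expected payoff against L: 10p + 2(1−p) = 8p + 2; against R: (-2)p + 4(1−p) = −6p + 4.
Setting these equal: 8p + 2 = −6p + 4 ⇒ 14p = 2 ⇒ p = 1/7, and the value is (8)·(1/7) + 2 = 22/7.
For Column: with q = P(L), equating U's and D's payoffs gives 12q − 2 = −2q + 4 ⇒ q = 3/7.

1/7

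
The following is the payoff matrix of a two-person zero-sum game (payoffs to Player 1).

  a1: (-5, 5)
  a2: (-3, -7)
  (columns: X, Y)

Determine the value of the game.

Row minima: a1 → -5, a2 → -7; maximin = -5.
Column maxima: X → -3, Y → 5; minimax = -3.
-5 ≠ -3, so there is no saddle point; optimal play is mixed.
Let Player 1 play a1 with probability p. Expected payoff against X: (-5)p + (-3)(1−p) = −2p − 3; against Y: 5p + (-7)(1−p) = 12p − 7.
Setting these equal: −2p − 3 = 12p − 7 ⇒ −14p = -4 ⇒ p = 2/7, and the value is (-2)·(2/7) − 3 = -25/7.
For Player 2: with q = P(X), equating a1's and a2's payoffs gives −10q + 5 = 4q − 7 ⇒ q = 6/7.

-25/7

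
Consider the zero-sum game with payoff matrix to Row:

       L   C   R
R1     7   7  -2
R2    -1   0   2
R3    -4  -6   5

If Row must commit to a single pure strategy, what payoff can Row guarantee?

Row minima: R1 → -2, R2 → -1, R3 → -6.
The best of these is -1.

-1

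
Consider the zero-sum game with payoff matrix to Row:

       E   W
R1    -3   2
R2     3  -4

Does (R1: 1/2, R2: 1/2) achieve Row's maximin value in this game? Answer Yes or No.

Against E this mix gives (1/2)·(-3) + (1/2)·3 = 0.
Against W this mix gives (1/2)·2 + (1/2)·(-4) = -1.
Column will play W, holding Row to -1. Shifting weight toward the row that does better against W would raise this floor (the equalizing mix achieves -1/2 against both W and E), so the proposed strategy is not optimal.

No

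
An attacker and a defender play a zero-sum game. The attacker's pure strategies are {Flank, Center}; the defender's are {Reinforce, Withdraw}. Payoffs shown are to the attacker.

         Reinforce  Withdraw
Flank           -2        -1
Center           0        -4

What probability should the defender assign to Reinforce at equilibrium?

3/5

Row minima: Flank → -2, Center → -4; maximin = -2.
Column maxima: Reinforce → 0, Withdraw → -1; minimax = -1.
-2 ≠ -1, so there is no saddle point; optimal play is mixed.
Let the attacker play Flank with probability p. Expected payoff against Reinforce: (-2)p + 0(1−p) = −2p; against Withdraw: (-1)p + (-4)(1−p) = 3p − 4.
Setting these equal: −2p = 3p − 4 ⇒ −5p = -4 ⇒ p = 4/5, and the value is (-2)·(4/5) = -8/5.
For the defender: with q = P(Reinforce), equating Flank's and Center's payoffs gives −q − 1 = 4q − 4 ⇒ q = 3/5.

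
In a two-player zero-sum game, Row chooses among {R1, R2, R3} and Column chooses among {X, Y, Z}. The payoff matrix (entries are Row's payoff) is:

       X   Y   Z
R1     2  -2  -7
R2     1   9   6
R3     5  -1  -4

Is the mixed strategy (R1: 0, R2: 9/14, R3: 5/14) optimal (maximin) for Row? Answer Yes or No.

Yes

Against X this mix gives (9/14)·1 + (5/14)·5 = 17/7.
Against Y this mix gives (9/14)·9 + (5/14)·(-1) = 38/7.
Against Z this mix gives (9/14)·6 + (5/14)·(-4) = 17/7.
All of Column's active replies (X, Z) yield 17/7, and no column does worse for Row. The mix makes Column indifferent and guarantees 17/7, so it is optimal.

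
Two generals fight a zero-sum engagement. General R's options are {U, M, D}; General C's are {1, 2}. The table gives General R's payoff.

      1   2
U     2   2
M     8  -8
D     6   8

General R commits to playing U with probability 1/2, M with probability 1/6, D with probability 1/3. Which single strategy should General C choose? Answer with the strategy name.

If General C plays 1, General R's expected payoff is (1/2)·2 + (1/6)·8 + (1/3)·6 = 13/3.
If General C plays 2, General R's expected payoff is (1/2)·2 + (1/6)·(-8) + (1/3)·8 = 7/3.
General C minimizes General R's payoff; the smallest is 7/3, so the best response is 2.

2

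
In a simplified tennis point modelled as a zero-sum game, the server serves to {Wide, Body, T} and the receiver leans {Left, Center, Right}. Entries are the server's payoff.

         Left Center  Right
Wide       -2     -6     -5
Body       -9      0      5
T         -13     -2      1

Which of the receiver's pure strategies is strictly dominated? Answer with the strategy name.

Center holds the server's payoff strictly below Right in every row: -6 < -5, 0 < 5, -2 < 1.
So Right is strictly dominated for the receiver.

Right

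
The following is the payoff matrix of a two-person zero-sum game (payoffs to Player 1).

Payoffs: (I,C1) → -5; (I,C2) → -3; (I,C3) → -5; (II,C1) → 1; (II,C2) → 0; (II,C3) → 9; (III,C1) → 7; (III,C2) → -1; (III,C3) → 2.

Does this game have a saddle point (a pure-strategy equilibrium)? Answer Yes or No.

Yes

Row minima: I → -5, II → 0, III → -1; maximin = 0.
Column maxima: C1 → 7, C2 → 0, C3 → 9; minimax = 0.
maximin = minimax = 0, so a saddle point exists.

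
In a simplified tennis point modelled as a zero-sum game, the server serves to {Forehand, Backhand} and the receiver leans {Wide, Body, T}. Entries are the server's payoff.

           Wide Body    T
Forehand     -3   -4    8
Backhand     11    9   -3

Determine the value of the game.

5/2

Row minima: Forehand → -4, Backhand → -3; maximin = -3.
Column maxima: Wide → 11, Body → 9, T → 8; minimax = 8.
-3 ≠ 8, so there is no saddle point; optimal play is mixed.
Wide is strictly dominated by Body (it gives the server strictly more in every row), so the receiver never plays it.
On the remaining 2×2 (Forehand, Backhand vs Body, T):
Let the server play Forehand with probability p. Expected payoff against Body: (-4)p + 9(1−p) = −13p + 9; against T: 8p + (-3)(1−p) = 11p − 3.
Setting these equal: −13p + 9 = 11p − 3 ⇒ −24p = -12 ⇒ p = 1/2, and the value is (-13)·(1/2) + 9 = 5/2.
For the receiver: with q = P(Body), equating Forehand's and Backhand's payoffs gives −12q + 8 = 12q − 3 ⇒ q = 11/24.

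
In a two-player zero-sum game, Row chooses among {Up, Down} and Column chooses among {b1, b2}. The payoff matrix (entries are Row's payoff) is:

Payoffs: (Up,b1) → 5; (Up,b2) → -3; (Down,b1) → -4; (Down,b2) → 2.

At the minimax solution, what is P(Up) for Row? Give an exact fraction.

Row minima: Up → -3, Down → -4; maximin = -3.
Column maxima: b1 → 5, b2 → 2; minimax = 2.
-3 ≠ 2, so there is no saddle point; optimal play is mixed.
Let Row play Up with probability p. Expected payoff against b1: 5p + (-4)(1−p) = 9p − 4; against b2: (-3)p + 2(1−p) = −5p + 2.
Setting these equal: 9p − 4 = −5p + 2 ⇒ 14p = 6 ⇒ p = 3/7, and the value is (9)·(3/7) − 4 = -1/7.
For Column: with q = P(b1), equating Up's and Down's payoffs gives 8q − 3 = −6q + 2 ⇒ q = 5/14.

3/7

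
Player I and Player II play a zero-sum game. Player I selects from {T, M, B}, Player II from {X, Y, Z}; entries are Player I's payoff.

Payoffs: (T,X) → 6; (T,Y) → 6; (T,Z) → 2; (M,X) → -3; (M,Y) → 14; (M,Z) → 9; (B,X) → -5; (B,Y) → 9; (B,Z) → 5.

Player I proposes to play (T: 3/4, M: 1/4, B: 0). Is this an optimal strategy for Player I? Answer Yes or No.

Against X this mix gives (3/4)·6 + (1/4)·(-3) = 15/4.
Against Y this mix gives (3/4)·6 + (1/4)·14 = 8.
Against Z this mix gives (3/4)·2 + (1/4)·9 = 15/4.
All of Player II's active replies (X, Z) yield 15/4, and no column does worse for Player I. The mix makes Player II indifferent and guarantees 15/4, so it is optimal.

Yes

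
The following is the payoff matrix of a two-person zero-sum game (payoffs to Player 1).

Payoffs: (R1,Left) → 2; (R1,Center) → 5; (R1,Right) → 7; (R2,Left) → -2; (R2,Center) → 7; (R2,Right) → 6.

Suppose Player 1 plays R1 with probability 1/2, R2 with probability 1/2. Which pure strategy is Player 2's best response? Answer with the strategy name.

If Player 2 plays Left, Player 1's expected payoff is (1/2)·2 + (1/2)·(-2) = 0.
If Player 2 plays Center, Player 1's expected payoff is (1/2)·5 + (1/2)·7 = 6.
If Player 2 plays Right, Player 1's expected payoff is (1/2)·7 + (1/2)·6 = 13/2.
Player 2 minimizes Player 1's payoff; the smallest is 0, so the best response is Left.

Left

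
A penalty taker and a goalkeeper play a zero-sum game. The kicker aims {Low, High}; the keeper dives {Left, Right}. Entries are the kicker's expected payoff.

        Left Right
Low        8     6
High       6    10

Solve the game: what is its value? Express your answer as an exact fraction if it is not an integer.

22/3

Row minima: Low → 6, High → 6; maximin = 6.
Column maxima: Left → 8, Right → 10; minimax = 8.
6 ≠ 8, so there is no saddle point; optimal play is mixed.
Let the kicker play Low with probability p. Expected payoff against Left: 8p + 6(1−p) = 2p + 6; against Right: 6p + 10(1−p) = −4p + 10.
Setting these equal: 2p + 6 = −4p + 10 ⇒ 6p = 4 ⇒ p = 2/3, and the value is (2)·(2/3) + 6 = 22/3.
For the keeper: with q = P(Left), equating Low's and High's payoffs gives 2q + 6 = −4q + 10 ⇒ q = 2/3.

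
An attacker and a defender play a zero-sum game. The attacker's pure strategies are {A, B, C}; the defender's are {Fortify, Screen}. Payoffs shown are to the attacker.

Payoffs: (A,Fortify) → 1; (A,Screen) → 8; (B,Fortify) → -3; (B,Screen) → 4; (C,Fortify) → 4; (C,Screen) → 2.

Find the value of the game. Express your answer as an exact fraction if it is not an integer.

10/3

Row minima: A → 1, B → -3, C → 2; maximin = 2.
Column maxima: Fortify → 4, Screen → 8; minimax = 4.
2 ≠ 4, so there is no saddle point; optimal play is mixed.
B is strictly dominated by A, so the attacker never plays it.
On the remaining 2×2 (A, C vs Fortify, Screen):
Let the attacker play A with probability p. Expected payoff against Fortify: 1p + 4(1−p) = −3p + 4; against Screen: 8p + 2(1−p) = 6p + 2.
Setting these equal: −3p + 4 = 6p + 2 ⇒ −9p = -2 ⇒ p = 2/9, and the value is (-3)·(2/9) + 4 = 10/3.
For the defender: with q = P(Fortify), equating A's and C's payoffs gives −7q + 8 = 2q + 2 ⇒ q = 2/3.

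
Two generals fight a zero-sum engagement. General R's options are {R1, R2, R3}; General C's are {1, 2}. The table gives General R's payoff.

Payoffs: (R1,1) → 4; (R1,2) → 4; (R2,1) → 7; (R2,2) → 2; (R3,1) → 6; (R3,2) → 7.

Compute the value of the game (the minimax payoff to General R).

37/6

Row minima: R1 → 4, R2 → 2, R3 → 6; maximin = 6.
Column maxima: 1 → 7, 2 → 7; minimax = 7.
6 ≠ 7, so there is no saddle point; optimal play is mixed.
R1 is strictly dominated by R3, so General R never plays it.
On the remaining 2×2 (R2, R3 vs 1, 2):
Let General R play R2 with probability p. Expected payoff against 1: 7p + 6(1−p) = p + 6; against 2: 2p + 7(1−p) = −5p + 7.
Setting these equal: p + 6 = −5p + 7 ⇒ 6p = 1 ⇒ p = 1/6, and the value is (1)·(1/6) + 6 = 37/6.
For General C: with q = P(1), equating R2's and R3's payoffs gives 5q + 2 = −q + 7 ⇒ q = 5/6.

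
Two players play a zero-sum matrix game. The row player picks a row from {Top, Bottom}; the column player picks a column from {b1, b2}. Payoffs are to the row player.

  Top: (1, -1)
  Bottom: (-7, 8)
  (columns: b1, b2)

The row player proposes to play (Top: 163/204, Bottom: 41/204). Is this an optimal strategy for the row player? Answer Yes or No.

No

Against b1 this mix gives (163/204)·1 + (41/204)·(-7) = -31/51.
Against b2 this mix gives (163/204)·(-1) + (41/204)·8 = 55/68.
The column player will play b1, holding the row player to -31/51. Shifting weight toward the row that does better against b1 would raise this floor (the equalizing mix achieves 1/17 against both b1 and b2), so the proposed strategy is not optimal.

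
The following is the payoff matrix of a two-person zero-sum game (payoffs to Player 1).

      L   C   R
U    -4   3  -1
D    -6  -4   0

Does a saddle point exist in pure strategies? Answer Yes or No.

Yes

Row minima: U → -4, D → -6; maximin = -4.
Column maxima: L → -4, C → 3, R → 0; minimax = -4.
maximin = minimax = -4, so a saddle point exists.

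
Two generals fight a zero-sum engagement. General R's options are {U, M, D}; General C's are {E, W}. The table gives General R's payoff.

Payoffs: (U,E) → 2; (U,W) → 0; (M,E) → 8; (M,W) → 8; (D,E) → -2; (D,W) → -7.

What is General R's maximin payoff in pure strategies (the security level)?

Row minima: U → 0, M → 8, D → -7.
The best of these is 8.

8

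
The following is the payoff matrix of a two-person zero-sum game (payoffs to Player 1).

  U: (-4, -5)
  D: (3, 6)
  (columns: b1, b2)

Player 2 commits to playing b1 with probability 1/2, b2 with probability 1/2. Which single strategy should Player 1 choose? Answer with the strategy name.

D

Expected payoff of U: (1/2)·(-4) + (1/2)·(-5) = -9/2.
Expected payoff of D: (1/2)·3 + (1/2)·6 = 9/2.
The largest is 9/2, so Player 1's best response is D.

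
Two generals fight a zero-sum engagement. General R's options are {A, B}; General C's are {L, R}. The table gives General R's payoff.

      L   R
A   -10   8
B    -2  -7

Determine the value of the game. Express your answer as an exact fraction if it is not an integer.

Row minima: A → -10, B → -7; maximin = -7.
Column maxima: L → -2, R → 8; minimax = -2.
-7 ≠ -2, so there is no saddle point; optimal play is mixed.
Let General R play A with probability p. Expected payoff against L: (-10)p + (-2)(1−p) = −8p − 2; against R: 8p + (-7)(1−p) = 15p − 7.
Setting these equal: −8p − 2 = 15p − 7 ⇒ −23p = -5 ⇒ p = 5/23, and the value is (-8)·(5/23) − 2 = -86/23.
For General C: with q = P(L), equating A's and B's payoffs gives −18q + 8 = 5q − 7 ⇒ q = 15/23.

-86/23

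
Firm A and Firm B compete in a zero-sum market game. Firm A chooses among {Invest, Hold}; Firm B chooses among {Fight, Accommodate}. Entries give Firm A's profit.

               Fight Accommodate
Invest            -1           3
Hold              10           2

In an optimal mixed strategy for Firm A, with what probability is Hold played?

1/3

Row minima: Invest → -1, Hold → 2; maximin = 2.
Column maxima: Fight → 10, Accommodate → 3; minimax = 3.
2 ≠ 3, so there is no saddle point; optimal play is mixed.
Let Firm A play Invest with probability p. Expected payoff against Fight: (-1)p + 10(1−p) = −11p + 10; against Accommodate: 3p + 2(1−p) = p + 2.
Setting these equal: −11p + 10 = p + 2 ⇒ −12p = -8 ⇒ p = 2/3, and the value is (-11)·(2/3) + 10 = 8/3.
For Firm B: with q = P(Fight), equating Invest's and Hold's payoffs gives −4q + 3 = 8q + 2 ⇒ q = 1/12.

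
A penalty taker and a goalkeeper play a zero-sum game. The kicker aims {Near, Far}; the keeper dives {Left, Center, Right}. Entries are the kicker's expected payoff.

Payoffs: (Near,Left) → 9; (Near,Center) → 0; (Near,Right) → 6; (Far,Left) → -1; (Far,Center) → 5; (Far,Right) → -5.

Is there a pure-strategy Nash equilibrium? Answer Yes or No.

No

Row minima: Near → 0, Far → -5; maximin = 0.
Column maxima: Left → 9, Center → 5, Right → 6; minimax = 5.
0 ≠ 5, so no pure-strategy equilibrium exists.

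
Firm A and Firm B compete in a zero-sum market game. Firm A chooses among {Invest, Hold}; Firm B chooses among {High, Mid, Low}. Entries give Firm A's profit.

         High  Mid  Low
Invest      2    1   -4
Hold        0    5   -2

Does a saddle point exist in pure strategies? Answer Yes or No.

Yes

Row minima: Invest → -4, Hold → -2; maximin = -2.
Column maxima: High → 2, Mid → 5, Low → -2; minimax = -2.
maximin = minimax = -2, so a saddle point exists.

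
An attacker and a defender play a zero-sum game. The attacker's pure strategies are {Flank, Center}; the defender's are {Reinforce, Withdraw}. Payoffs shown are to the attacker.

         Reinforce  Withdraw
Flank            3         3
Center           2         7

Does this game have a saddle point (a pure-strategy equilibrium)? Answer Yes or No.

Yes

Row minima: Flank → 3, Center → 2; maximin = 3.
Column maxima: Reinforce → 3, Withdraw → 7; minimax = 3.
maximin = minimax = 3, so a saddle point exists.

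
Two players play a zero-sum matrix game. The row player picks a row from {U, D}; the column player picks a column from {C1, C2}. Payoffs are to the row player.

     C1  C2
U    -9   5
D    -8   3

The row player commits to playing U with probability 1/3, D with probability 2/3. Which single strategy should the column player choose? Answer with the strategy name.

If the column player plays C1, the row player's expected payoff is (1/3)·(-9) + (2/3)·(-8) = -25/3.
If the column player plays C2, the row player's expected payoff is (1/3)·5 + (2/3)·3 = 11/3.
The column player minimizes the row player's payoff; the smallest is -25/3, so the best response is C1.

C1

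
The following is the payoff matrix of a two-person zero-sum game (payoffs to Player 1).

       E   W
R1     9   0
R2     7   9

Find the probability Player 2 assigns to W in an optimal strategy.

Row minima: R1 → 0, R2 → 7; maximin = 7.
Column maxima: E → 9, W → 9; minimax = 9.
7 ≠ 9, so there is no saddle point; optimal play is mixed.
Let Player 1 play R1 with probability p. Expected payoff against E: 9p + 7(1−p) = 2p + 7; against W: 0p + 9(1−p) = −9p + 9.
Setting these equal: 2p + 7 = −9p + 9 ⇒ 11p = 2 ⇒ p = 2/11, and the value is (2)·(2/11) + 7 = 81/11.
For Player 2: with q = P(E), equating R1's and R2's payoffs gives 9q = −2q + 9 ⇒ q = 9/11.

2/11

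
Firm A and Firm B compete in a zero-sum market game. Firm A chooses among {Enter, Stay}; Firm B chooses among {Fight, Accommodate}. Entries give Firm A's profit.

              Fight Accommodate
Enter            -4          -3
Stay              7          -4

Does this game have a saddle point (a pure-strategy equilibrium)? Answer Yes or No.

Row minima: Enter → -4, Stay → -4; maximin = -4.
Column maxima: Fight → 7, Accommodate → -3; minimax = -3.
-4 ≠ -3, so no pure-strategy equilibrium exists.

No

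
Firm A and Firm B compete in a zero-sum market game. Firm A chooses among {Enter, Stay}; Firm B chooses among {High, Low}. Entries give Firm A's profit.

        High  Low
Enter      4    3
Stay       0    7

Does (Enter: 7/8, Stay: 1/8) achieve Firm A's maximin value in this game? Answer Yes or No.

Against High this mix gives (7/8)·4 + (1/8)·0 = 7/2.
Against Low this mix gives (7/8)·3 + (1/8)·7 = 7/2.
All of Firm B's active replies (High, Low) yield 7/2, and no column does worse for Firm A. The mix makes Firm B indifferent and guarantees 7/2, so it is optimal.

Yes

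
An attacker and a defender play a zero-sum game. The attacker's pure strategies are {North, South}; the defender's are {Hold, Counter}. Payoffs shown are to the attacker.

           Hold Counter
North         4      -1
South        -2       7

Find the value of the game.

13/7

Row minima: North → -1, South → -2; maximin = -1.
Column maxima: Hold → 4, Counter → 7; minimax = 4.
-1 ≠ 4, so there is no saddle point; optimal play is mixed.
Let the attacker play North with probability p. Expected payoff against Hold: 4p + (-2)(1−p) = 6p − 2; against Counter: (-1)p + 7(1−p) = −8p + 7.
Setting these equal: 6p − 2 = −8p + 7 ⇒ 14p = 9 ⇒ p = 9/14, and the value is (6)·(9/14) − 2 = 13/7.
For the defender: with q = P(Hold), equating North's and South's payoffs gives 5q − 1 = −9q + 7 ⇒ q = 4/7.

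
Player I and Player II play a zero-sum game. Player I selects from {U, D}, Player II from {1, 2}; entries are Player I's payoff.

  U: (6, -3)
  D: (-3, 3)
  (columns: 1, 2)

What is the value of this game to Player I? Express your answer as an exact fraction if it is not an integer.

Row minima: U → -3, D → -3; maximin = -3.
Column maxima: 1 → 6, 2 → 3; minimax = 3.
-3 ≠ 3, so there is no saddle point; optimal play is mixed.
Let Player I play U with probability p. Expected payoff against 1: 6p + (-3)(1−p) = 9p − 3; against 2: (-3)p + 3(1−p) = −6p + 3.
Setting these equal: 9p − 3 = −6p + 3 ⇒ 15p = 6 ⇒ p = 2/5, and the value is (9)·(2/5) − 3 = 3/5.
For Player II: with q = P(1), equating U's and D's payoffs gives 9q − 3 = −6q + 3 ⇒ q = 2/5.

3/5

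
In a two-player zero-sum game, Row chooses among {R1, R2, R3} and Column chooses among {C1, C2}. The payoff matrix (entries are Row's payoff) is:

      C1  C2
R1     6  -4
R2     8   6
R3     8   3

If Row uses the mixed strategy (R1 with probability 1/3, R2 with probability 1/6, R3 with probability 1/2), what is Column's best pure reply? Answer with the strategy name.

C2

If Column plays C1, Row's expected payoff is (1/3)·6 + (1/6)·8 + (1/2)·8 = 22/3.
If Column plays C2, Row's expected payoff is (1/3)·(-4) + (1/6)·6 + (1/2)·3 = 7/6.
Column minimizes Row's payoff; the smallest is 7/6, so the best response is C2.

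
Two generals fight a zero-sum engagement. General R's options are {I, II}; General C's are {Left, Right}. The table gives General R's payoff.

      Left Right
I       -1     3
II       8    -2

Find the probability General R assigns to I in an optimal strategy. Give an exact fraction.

Row minima: I → -1, II → -2; maximin = -1.
Column maxima: Left → 8, Right → 3; minimax = 3.
-1 ≠ 3, so there is no saddle point; optimal play is mixed.
Let General R play I with probability p. Expected payoff against Left: (-1)p + 8(1−p) = −9p + 8; against Right: 3p + (-2)(1−p) = 5p − 2.
Setting these equal: −9p + 8 = 5p − 2 ⇒ −14p = -10 ⇒ p = 5/7, and the value is (-9)·(5/7) + 8 = 11/7.
For General C: with q = P(Left), equating I's and II's payoffs gives −4q + 3 = 10q − 2 ⇒ q = 5/14.

5/7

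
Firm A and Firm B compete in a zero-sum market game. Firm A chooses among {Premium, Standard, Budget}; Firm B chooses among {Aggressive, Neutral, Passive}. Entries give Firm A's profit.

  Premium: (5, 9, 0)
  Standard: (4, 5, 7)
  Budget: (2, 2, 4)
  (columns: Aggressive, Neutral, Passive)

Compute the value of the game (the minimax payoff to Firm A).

Row minima: Premium → 0, Standard → 4, Budget → 2; maximin = 4.
Column maxima: Aggressive → 5, Neutral → 9, Passive → 7; minimax = 5.
4 ≠ 5, so there is no saddle point; optimal play is mixed.
Budget is strictly dominated by Standard, so Firm A never plays it.
With Budget eliminated, Neutral is strictly dominated by Aggressive (it gives Firm A strictly more in every remaining row), so Firm B never plays it.
On the remaining 2×2 (Premium, Standard vs Aggressive, Passive):
Let Firm A play Premium with probability p. Expected payoff against Aggressive: 5p + 4(1−p) = p + 4; against Passive: 0p + 7(1−p) = −7p + 7.
Setting these equal: p + 4 = −7p + 7 ⇒ 8p = 3 ⇒ p = 3/8, and the value is (1)·(3/8) + 4 = 35/8.
For Firm B: with q = P(Aggressive), equating Premium's and Standard's payoffs gives 5q = −3q + 7 ⇒ q = 7/8.

35/8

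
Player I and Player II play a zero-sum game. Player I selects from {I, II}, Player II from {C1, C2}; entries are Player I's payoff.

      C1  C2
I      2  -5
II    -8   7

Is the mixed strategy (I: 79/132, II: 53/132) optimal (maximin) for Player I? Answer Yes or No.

No

Against C1 this mix gives (79/132)·2 + (53/132)·(-8) = -133/66.
Against C2 this mix gives (79/132)·(-5) + (53/132)·7 = -2/11.
Player II will play C1, holding Player I to -133/66. Shifting weight toward the row that does better against C1 would raise this floor (the equalizing mix achieves -13/11 against both C1 and C2), so the proposed strategy is not optimal.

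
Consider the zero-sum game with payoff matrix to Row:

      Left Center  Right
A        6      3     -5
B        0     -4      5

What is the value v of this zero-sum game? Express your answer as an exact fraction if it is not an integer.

-5/17

Row minima: A → -5, B → -4; maximin = -4.
Column maxima: Left → 6, Center → 3, Right → 5; minimax = 3.
-4 ≠ 3, so there is no saddle point; optimal play is mixed.
Left is strictly dominated by Center (it gives Row strictly more in every row), so Column never plays it.
On the remaining 2×2 (A, B vs Center, Right):
Let Row play A with probability p. Expected payoff against Center: 3p + (-4)(1−p) = 7p − 4; against Right: (-5)p + 5(1−p) = −10p + 5.
Setting these equal: 7p − 4 = −10p + 5 ⇒ 17p = 9 ⇒ p = 9/17, and the value is (7)·(9/17) − 4 = -5/17.
For Column: with q = P(Center), equating A's and B's payoffs gives 8q − 5 = −9q + 5 ⇒ q = 10/17.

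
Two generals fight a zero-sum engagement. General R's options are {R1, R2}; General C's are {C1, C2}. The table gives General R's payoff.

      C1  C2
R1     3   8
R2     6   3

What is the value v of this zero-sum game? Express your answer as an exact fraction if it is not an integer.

39/8

Row minima: R1 → 3, R2 → 3; maximin = 3.
Column maxima: C1 → 6, C2 → 8; minimax = 6.
3 ≠ 6, so there is no saddle point; optimal play is mixed.
Let General R play R1 with probability p. Expected payoff against C1: 3p + 6(1−p) = −3p + 6; against C2: 8p + 3(1−p) = 5p + 3.
Setting these equal: −3p + 6 = 5p + 3 ⇒ −8p = -3 ⇒ p = 3/8, and the value is (-3)·(3/8) + 6 = 39/8.
For General C: with q = P(C1), equating R1's and R2's payoffs gives −5q + 8 = 3q + 3 ⇒ q = 5/8.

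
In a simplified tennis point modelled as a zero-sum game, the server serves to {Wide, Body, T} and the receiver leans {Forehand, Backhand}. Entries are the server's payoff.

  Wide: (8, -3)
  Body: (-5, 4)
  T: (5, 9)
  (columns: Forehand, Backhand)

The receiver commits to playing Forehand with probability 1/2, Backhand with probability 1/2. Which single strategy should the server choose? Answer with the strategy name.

T

Expected payoff of Wide: (1/2)·8 + (1/2)·(-3) = 5/2.
Expected payoff of Body: (1/2)·(-5) + (1/2)·4 = -1/2.
Expected payoff of T: (1/2)·5 + (1/2)·9 = 7.
The largest is 7, so the server's best response is T.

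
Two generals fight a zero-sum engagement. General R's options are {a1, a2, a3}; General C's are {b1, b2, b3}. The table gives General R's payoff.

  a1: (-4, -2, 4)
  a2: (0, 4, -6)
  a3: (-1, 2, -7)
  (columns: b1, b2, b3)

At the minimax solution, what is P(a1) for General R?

3/7

Row minima: a1 → -4, a2 → -6, a3 → -7; maximin = -4.
Column maxima: b1 → 0, b2 → 4, b3 → 4; minimax = 0.
-4 ≠ 0, so there is no saddle point; optimal play is mixed.
a3 is strictly dominated by a2, so General R never plays it.
b2 is strictly dominated by b1 (it gives General R strictly more in every row), so General C never plays it.
On the remaining 2×2 (a1, a2 vs b1, b3):
Let General R play a1 with probability p. Expected payoff against b1: (-4)p + 0(1−p) = −4p; against b3: 4p + (-6)(1−p) = 10p − 6.
Setting these equal: −4p = 10p − 6 ⇒ −14p = -6 ⇒ p = 3/7, and the value is (-4)·(3/7) = -12/7.
For General C: with q = P(b1), equating a1's and a2's payoffs gives −8q + 4 = 6q − 6 ⇒ q = 5/7.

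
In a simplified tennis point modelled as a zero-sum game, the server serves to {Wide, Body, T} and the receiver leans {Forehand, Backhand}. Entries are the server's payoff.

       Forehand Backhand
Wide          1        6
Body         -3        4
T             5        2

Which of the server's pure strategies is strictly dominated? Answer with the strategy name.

Wide gives a strictly higher payoff than Body against every column: 1 > -3, 6 > 4.
So Body is strictly dominated and the server never plays it.

Body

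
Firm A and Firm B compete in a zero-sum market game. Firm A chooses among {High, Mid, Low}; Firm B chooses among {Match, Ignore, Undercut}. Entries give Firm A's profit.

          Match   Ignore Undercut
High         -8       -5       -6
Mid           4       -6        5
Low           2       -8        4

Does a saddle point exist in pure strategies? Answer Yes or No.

Row minima: High → -8, Mid → -6, Low → -8; maximin = -6.
Column maxima: Match → 4, Ignore → -5, Undercut → 5; minimax = -5.
-6 ≠ -5, so no pure-strategy equilibrium exists.

No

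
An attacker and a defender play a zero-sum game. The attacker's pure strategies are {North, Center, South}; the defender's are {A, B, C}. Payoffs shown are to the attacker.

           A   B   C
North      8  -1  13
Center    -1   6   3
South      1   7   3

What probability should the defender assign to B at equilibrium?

7/15

Row minima: North → -1, Center → -1, South → 1; maximin = 1.
Column maxima: A → 8, B → 7, C → 13; minimax = 7.
1 ≠ 7, so there is no saddle point; optimal play is mixed.
C is strictly dominated by A (it gives the attacker strictly more in every row), so the defender never plays it.
With C eliminated, Center is strictly dominated by South (South gives the attacker strictly more in every remaining column), so the attacker never plays it.
On the remaining 2×2 (North, South vs A, B):
Let the attacker play North with probability p. Expected payoff against A: 8p + 1(1−p) = 7p + 1; against B: (-1)p + 7(1−p) = −8p + 7.
Setting these equal: 7p + 1 = −8p + 7 ⇒ 15p = 6 ⇒ p = 2/5, and the value is (7)·(2/5) + 1 = 19/5.
For the defender: with q = P(A), equating North's and South's payoffs gives 9q − 1 = −6q + 7 ⇒ q = 8/15.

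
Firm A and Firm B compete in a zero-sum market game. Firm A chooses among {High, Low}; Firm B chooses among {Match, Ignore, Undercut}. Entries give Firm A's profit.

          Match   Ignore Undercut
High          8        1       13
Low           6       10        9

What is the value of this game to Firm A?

74/11

Row minima: High → 1, Low → 6; maximin = 6.
Column maxima: Match → 8, Ignore → 10, Undercut → 13; minimax = 8.
6 ≠ 8, so there is no saddle point; optimal play is mixed.
Undercut is strictly dominated by Match (it gives Firm A strictly more in every row), so Firm B never plays it.
On the remaining 2×2 (High, Low vs Match, Ignore):
Let Firm A play High with probability p. Expected payoff against Match: 8p + 6(1−p) = 2p + 6; against Ignore: 1p + 10(1−p) = −9p + 10.
Setting these equal: 2p + 6 = −9p + 10 ⇒ 11p = 4 ⇒ p = 4/11, and the value is (2)·(4/11) + 6 = 74/11.
For Firm B: with q = P(Match), equating High's and Low's payoffs gives 7q + 1 = −4q + 10 ⇒ q = 9/11.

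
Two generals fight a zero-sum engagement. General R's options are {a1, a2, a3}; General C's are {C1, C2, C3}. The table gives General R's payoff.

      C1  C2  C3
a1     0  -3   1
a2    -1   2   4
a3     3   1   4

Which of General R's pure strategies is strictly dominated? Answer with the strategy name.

a3 gives a strictly higher payoff than a1 against every column: 3 > 0, 1 > -3, 4 > 1.
So a1 is strictly dominated and General R never plays it.

a1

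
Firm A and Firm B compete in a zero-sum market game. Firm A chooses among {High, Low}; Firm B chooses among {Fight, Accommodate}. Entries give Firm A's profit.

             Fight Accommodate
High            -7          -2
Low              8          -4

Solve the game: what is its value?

Row minima: High → -7, Low → -4; maximin = -4.
Column maxima: Fight → 8, Accommodate → -2; minimax = -2.
-4 ≠ -2, so there is no saddle point; optimal play is mixed.
Let Firm A play High with probability p. Expected payoff against Fight: (-7)p + 8(1−p) = −15p + 8; against Accommodate: (-2)p + (-4)(1−p) = 2p − 4.
Setting these equal: −15p + 8 = 2p − 4 ⇒ −17p = -12 ⇒ p = 12/17, and the value is (-15)·(12/17) + 8 = -44/17.
For Firm B: with q = P(Fight), equating High's and Low's payoffs gives −5q − 2 = 12q − 4 ⇒ q = 2/17.

-44/17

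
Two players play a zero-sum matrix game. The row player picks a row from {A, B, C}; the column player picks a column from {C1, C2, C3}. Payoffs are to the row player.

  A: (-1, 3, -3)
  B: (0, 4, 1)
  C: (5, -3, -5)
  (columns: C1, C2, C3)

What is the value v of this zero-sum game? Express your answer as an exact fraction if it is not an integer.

Row minima: A → -3, B → 0, C → -5; maximin = 0.
Column maxima: C1 → 5, C2 → 4, C3 → 1; minimax = 1.
0 ≠ 1, so there is no saddle point; optimal play is mixed.
A is strictly dominated by B, so the row player never plays it.
C2 is strictly dominated by C3 (it gives the row player strictly more in every row), so the column player never plays it.
On the remaining 2×2 (B, C vs C1, C3):
Let the row player play B with probability p. Expected payoff against C1: 0p + 5(1−p) = −5p + 5; against C3: 1p + (-5)(1−p) = 6p − 5.
Setting these equal: −5p + 5 = 6p − 5 ⇒ −11p = -10 ⇒ p = 10/11, and the value is (-5)·(10/11) + 5 = 5/11.
For the column player: with q = P(C1), equating B's and C's payoffs gives −q + 1 = 10q − 5 ⇒ q = 6/11.

5/11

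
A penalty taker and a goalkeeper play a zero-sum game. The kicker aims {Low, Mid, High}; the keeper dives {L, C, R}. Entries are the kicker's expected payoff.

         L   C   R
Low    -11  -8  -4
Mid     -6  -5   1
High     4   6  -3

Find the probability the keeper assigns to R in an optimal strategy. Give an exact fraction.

Row minima: Low → -11, Mid → -6, High → -3; maximin = -3.
Column maxima: L → 4, C → 6, R → 1; minimax = 1.
-3 ≠ 1, so there is no saddle point; optimal play is mixed.
Low is strictly dominated by Mid, so the kicker never plays it.
C is strictly dominated by L (it gives the kicker strictly more in every row), so the keeper never plays it.
On the remaining 2×2 (Mid, High vs L, R):
Let the kicker play Mid with probability p. Expected payoff against L: (-6)p + 4(1−p) = −10p + 4; against R: 1p + (-3)(1−p) = 4p − 3.
Setting these equal: −10p + 4 = 4p − 3 ⇒ −14p = -7 ⇒ p = 1/2, and the value is (-10)·(1/2) + 4 = -1.
For the keeper: with q = P(L), equating Mid's and High's payoffs gives −7q + 1 = 7q − 3 ⇒ q = 2/7.

5/7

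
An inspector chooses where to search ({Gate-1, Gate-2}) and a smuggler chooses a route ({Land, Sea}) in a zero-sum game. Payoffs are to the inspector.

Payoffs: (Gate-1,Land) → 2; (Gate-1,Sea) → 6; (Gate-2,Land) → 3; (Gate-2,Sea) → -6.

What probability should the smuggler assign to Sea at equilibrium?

Row minima: Gate-1 → 2, Gate-2 → -6; maximin = 2.
Column maxima: Land → 3, Sea → 6; minimax = 3.
2 ≠ 3, so there is no saddle point; optimal play is mixed.
Let the inspector play Gate-1 with probability p. Expected payoff against Land: 2p + 3(1−p) = −p + 3; against Sea: 6p + (-6)(1−p) = 12p − 6.
Setting these equal: −p + 3 = 12p − 6 ⇒ −13p = -9 ⇒ p = 9/13, and the value is (-1)·(9/13) + 3 = 30/13.
For the smuggler: with q = P(Land), equating Gate-1's and Gate-2's payoffs gives −4q + 6 = 9q − 6 ⇒ q = 12/13.

1/13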